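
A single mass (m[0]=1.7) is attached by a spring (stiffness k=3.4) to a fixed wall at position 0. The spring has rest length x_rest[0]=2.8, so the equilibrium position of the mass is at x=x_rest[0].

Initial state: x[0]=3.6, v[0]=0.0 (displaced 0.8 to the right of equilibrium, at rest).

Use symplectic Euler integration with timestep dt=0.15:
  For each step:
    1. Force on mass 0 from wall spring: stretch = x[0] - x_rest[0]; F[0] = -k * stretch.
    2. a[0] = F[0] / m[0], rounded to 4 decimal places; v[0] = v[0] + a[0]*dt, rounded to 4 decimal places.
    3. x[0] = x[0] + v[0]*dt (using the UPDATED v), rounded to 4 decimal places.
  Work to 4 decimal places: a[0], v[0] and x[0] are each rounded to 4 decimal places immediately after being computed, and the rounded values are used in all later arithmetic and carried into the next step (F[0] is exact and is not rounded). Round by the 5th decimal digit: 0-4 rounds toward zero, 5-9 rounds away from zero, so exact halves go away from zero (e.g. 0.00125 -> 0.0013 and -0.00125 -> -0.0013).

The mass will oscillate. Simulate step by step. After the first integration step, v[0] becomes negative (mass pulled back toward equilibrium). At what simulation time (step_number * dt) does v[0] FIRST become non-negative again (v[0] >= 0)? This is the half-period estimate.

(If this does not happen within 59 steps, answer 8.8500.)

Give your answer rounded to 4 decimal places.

Answer: 2.2500

Derivation:
Step 0: x=[3.6000] v=[0.0000]
Step 1: x=[3.5640] v=[-0.2400]
Step 2: x=[3.4936] v=[-0.4692]
Step 3: x=[3.3920] v=[-0.6773]
Step 4: x=[3.2638] v=[-0.8549]
Step 5: x=[3.1147] v=[-0.9940]
Step 6: x=[2.9514] v=[-1.0884]
Step 7: x=[2.7813] v=[-1.1338]
Step 8: x=[2.6121] v=[-1.1282]
Step 9: x=[2.4513] v=[-1.0718]
Step 10: x=[2.3062] v=[-0.9672]
Step 11: x=[2.1833] v=[-0.8191]
Step 12: x=[2.0882] v=[-0.6341]
Step 13: x=[2.0251] v=[-0.4206]
Step 14: x=[1.9969] v=[-0.1881]
Step 15: x=[2.0048] v=[0.0528]
First v>=0 after going negative at step 15, time=2.2500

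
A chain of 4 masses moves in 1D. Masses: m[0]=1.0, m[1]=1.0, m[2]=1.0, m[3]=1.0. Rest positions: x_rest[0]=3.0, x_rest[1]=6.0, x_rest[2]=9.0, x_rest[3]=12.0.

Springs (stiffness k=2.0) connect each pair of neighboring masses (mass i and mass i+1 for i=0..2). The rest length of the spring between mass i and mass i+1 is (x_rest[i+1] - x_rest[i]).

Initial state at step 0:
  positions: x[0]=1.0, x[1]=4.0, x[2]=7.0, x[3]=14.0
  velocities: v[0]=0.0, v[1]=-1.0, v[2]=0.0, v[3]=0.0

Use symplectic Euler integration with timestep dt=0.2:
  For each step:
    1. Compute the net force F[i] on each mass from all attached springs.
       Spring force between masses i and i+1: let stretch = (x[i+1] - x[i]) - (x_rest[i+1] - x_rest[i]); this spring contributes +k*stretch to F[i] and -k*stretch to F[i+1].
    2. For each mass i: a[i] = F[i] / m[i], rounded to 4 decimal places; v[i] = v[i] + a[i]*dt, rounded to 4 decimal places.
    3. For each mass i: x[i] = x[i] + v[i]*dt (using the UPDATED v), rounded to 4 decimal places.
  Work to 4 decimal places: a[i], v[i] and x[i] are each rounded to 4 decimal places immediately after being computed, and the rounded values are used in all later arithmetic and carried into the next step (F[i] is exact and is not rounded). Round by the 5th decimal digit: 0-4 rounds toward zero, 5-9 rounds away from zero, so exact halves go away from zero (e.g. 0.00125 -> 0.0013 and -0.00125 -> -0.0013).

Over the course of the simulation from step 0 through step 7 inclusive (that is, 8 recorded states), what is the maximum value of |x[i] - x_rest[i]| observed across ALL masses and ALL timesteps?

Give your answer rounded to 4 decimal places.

Step 0: x=[1.0000 4.0000 7.0000 14.0000] v=[0.0000 -1.0000 0.0000 0.0000]
Step 1: x=[1.0000 3.8000 7.3200 13.6800] v=[0.0000 -1.0000 1.6000 -1.6000]
Step 2: x=[0.9840 3.6576 7.8672 13.0912] v=[-0.0800 -0.7120 2.7360 -2.9440]
Step 3: x=[0.9419 3.6381 8.4956 12.3245] v=[-0.2106 -0.0976 3.1418 -3.8336]
Step 4: x=[0.8755 3.7915 9.0417 11.4915] v=[-0.3321 0.7669 2.7304 -4.1652]
Step 5: x=[0.8024 4.1316 9.3637 10.7025] v=[-0.3657 1.7006 1.6102 -3.9451]
Step 6: x=[0.7556 4.6240 9.3743 10.0464] v=[-0.2340 2.4618 0.0529 -3.2806]
Step 7: x=[0.7783 5.1869 9.0586 9.5765] v=[0.1134 2.8146 -1.5784 -2.3494]
Max displacement = 2.4235

Answer: 2.4235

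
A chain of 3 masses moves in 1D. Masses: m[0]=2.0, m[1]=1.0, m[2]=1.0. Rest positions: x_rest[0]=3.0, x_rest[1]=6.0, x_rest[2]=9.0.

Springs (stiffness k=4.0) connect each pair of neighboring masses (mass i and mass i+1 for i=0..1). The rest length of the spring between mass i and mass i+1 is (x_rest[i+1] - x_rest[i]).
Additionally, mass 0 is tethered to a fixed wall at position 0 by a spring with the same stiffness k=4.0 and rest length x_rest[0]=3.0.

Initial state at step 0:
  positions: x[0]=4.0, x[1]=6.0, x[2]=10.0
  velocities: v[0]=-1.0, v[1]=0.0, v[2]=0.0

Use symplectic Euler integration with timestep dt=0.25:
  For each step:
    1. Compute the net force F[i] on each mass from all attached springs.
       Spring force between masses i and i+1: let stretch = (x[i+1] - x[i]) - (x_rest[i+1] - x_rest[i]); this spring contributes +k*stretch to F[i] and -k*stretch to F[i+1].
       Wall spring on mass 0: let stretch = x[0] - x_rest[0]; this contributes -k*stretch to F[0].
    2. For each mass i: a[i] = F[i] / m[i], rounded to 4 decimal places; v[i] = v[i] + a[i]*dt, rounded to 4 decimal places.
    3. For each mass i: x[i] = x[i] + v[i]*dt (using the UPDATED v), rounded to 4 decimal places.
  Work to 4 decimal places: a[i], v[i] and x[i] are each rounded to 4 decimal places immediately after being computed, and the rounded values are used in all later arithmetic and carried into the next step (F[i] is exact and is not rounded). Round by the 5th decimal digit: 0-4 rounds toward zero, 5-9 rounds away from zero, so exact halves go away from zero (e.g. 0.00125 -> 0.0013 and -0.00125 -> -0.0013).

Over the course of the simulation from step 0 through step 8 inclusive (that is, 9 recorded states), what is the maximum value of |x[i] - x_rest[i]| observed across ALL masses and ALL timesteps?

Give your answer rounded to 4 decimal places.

Step 0: x=[4.0000 6.0000 10.0000] v=[-1.0000 0.0000 0.0000]
Step 1: x=[3.5000 6.5000 9.7500] v=[-2.0000 2.0000 -1.0000]
Step 2: x=[2.9375 7.0625 9.4375] v=[-2.2500 2.2500 -1.2500]
Step 3: x=[2.5234 7.1875 9.2813] v=[-1.6563 0.5000 -0.6250]
Step 4: x=[2.3769 6.6699 9.3516] v=[-0.5860 -2.0703 0.2812]
Step 5: x=[2.4699 5.7495 9.5015] v=[0.3721 -3.6816 0.5995]
Step 6: x=[2.6642 4.9472 9.4634] v=[0.7770 -3.2092 -0.1525]
Step 7: x=[2.8108 4.7032 9.0462] v=[0.5864 -0.9760 -1.6687]
Step 8: x=[2.8426 5.0719 8.2933] v=[0.1272 1.4746 -3.0117]
Max displacement = 1.2968

Answer: 1.2968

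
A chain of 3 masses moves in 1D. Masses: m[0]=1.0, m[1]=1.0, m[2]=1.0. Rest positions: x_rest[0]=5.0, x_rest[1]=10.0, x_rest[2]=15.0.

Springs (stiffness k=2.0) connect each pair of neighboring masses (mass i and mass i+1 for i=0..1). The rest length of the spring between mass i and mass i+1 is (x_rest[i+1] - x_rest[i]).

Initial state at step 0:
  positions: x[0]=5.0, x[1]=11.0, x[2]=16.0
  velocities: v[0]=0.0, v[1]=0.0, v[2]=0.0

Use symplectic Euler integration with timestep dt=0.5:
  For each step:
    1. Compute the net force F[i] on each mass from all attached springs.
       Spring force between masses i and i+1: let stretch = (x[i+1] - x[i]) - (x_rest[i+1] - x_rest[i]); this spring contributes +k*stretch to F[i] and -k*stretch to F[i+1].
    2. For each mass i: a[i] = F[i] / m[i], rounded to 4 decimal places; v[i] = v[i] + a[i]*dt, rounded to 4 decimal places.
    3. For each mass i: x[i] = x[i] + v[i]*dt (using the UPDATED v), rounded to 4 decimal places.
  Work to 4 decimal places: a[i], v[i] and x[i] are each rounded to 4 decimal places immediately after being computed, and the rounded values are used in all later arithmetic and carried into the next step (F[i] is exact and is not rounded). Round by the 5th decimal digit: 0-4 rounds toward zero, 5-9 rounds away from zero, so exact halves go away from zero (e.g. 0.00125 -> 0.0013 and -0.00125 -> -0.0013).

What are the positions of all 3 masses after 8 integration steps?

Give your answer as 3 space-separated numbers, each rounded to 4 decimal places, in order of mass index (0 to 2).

Answer: 5.0938 10.7540 16.1525

Derivation:
Step 0: x=[5.0000 11.0000 16.0000] v=[0.0000 0.0000 0.0000]
Step 1: x=[5.5000 10.5000 16.0000] v=[1.0000 -1.0000 0.0000]
Step 2: x=[6.0000 10.2500 15.7500] v=[1.0000 -0.5000 -0.5000]
Step 3: x=[6.1250 10.6250 15.2500] v=[0.2500 0.7500 -1.0000]
Step 4: x=[6.0000 11.0625 14.9375] v=[-0.2500 0.8750 -0.6250]
Step 5: x=[5.9063 10.9063 15.1875] v=[-0.1875 -0.3125 0.5000]
Step 6: x=[5.8126 10.3907 15.7969] v=[-0.1875 -1.0313 1.2188]
Step 7: x=[5.5079 10.2891 16.2032] v=[-0.6094 -0.2032 0.8126]
Step 8: x=[5.0938 10.7540 16.1525] v=[-0.8282 0.9297 -0.1015]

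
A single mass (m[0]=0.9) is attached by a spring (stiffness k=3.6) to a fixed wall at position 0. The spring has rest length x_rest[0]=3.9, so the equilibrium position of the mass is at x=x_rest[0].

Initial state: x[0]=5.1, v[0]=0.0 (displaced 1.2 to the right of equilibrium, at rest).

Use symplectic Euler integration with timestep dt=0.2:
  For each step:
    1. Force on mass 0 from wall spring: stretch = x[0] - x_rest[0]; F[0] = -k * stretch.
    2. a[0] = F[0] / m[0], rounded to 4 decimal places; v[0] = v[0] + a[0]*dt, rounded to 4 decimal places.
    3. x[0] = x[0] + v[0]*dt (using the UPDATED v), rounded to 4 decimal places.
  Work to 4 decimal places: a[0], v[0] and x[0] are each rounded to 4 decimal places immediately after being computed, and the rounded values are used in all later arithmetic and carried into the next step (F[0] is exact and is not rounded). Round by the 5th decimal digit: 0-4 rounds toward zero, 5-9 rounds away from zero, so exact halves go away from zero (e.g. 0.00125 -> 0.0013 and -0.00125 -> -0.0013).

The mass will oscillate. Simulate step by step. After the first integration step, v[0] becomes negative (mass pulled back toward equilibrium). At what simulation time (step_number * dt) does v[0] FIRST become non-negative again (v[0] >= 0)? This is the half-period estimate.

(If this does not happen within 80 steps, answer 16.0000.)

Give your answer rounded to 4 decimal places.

Answer: 1.6000

Derivation:
Step 0: x=[5.1000] v=[0.0000]
Step 1: x=[4.9080] v=[-0.9600]
Step 2: x=[4.5547] v=[-1.7664]
Step 3: x=[4.0967] v=[-2.2902]
Step 4: x=[3.6072] v=[-2.4476]
Step 5: x=[3.1645] v=[-2.2134]
Step 6: x=[2.8395] v=[-1.6250]
Step 7: x=[2.6842] v=[-0.7766]
Step 8: x=[2.7234] v=[0.1960]
First v>=0 after going negative at step 8, time=1.6000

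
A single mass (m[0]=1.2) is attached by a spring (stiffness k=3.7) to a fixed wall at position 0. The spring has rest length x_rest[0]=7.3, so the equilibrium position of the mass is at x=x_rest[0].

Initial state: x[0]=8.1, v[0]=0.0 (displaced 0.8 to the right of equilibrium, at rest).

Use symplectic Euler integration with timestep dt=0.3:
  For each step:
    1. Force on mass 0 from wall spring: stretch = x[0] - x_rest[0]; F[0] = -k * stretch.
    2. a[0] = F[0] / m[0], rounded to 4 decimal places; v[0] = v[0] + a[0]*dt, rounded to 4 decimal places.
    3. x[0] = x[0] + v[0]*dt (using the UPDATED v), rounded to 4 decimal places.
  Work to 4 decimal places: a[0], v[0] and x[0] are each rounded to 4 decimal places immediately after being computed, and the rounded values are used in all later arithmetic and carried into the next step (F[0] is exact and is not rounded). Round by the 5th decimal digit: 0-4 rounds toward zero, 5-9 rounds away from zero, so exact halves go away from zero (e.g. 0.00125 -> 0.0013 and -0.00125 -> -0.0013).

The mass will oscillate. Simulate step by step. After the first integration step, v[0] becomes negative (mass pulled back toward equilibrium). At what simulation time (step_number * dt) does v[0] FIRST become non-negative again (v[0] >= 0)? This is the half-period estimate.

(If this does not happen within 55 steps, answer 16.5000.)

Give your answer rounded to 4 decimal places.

Step 0: x=[8.1000] v=[0.0000]
Step 1: x=[7.8780] v=[-0.7400]
Step 2: x=[7.4956] v=[-1.2747]
Step 3: x=[7.0589] v=[-1.4556]
Step 4: x=[6.6891] v=[-1.2326]
Step 5: x=[6.4889] v=[-0.6675]
Step 6: x=[6.5137] v=[0.0828]
First v>=0 after going negative at step 6, time=1.8000

Answer: 1.8000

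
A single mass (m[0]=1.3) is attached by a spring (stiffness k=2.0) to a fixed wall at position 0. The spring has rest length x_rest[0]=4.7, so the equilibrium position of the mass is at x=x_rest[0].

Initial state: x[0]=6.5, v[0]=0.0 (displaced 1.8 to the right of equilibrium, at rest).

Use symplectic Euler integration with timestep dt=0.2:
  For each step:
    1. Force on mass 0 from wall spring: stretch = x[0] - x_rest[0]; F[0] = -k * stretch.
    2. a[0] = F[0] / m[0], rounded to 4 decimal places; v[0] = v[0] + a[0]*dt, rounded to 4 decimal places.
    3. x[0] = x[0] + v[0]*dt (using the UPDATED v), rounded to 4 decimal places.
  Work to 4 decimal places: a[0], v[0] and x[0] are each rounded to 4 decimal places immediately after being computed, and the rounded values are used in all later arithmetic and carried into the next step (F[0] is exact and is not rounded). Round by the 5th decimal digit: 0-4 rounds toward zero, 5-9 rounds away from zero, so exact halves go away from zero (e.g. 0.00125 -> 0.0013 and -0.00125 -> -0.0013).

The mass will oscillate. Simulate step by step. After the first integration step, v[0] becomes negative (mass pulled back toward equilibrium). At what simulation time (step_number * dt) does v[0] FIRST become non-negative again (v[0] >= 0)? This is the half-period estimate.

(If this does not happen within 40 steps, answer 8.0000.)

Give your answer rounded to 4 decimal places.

Step 0: x=[6.5000] v=[0.0000]
Step 1: x=[6.3892] v=[-0.5538]
Step 2: x=[6.1745] v=[-1.0736]
Step 3: x=[5.8690] v=[-1.5273]
Step 4: x=[5.4916] v=[-1.8870]
Step 5: x=[5.0655] v=[-2.1306]
Step 6: x=[4.6169] v=[-2.2431]
Step 7: x=[4.1734] v=[-2.2175]
Step 8: x=[3.7623] v=[-2.0555]
Step 9: x=[3.4089] v=[-1.7670]
Step 10: x=[3.1350] v=[-1.3697]
Step 11: x=[2.9574] v=[-0.8882]
Step 12: x=[2.8870] v=[-0.3520]
Step 13: x=[2.9282] v=[0.2058]
First v>=0 after going negative at step 13, time=2.6000

Answer: 2.6000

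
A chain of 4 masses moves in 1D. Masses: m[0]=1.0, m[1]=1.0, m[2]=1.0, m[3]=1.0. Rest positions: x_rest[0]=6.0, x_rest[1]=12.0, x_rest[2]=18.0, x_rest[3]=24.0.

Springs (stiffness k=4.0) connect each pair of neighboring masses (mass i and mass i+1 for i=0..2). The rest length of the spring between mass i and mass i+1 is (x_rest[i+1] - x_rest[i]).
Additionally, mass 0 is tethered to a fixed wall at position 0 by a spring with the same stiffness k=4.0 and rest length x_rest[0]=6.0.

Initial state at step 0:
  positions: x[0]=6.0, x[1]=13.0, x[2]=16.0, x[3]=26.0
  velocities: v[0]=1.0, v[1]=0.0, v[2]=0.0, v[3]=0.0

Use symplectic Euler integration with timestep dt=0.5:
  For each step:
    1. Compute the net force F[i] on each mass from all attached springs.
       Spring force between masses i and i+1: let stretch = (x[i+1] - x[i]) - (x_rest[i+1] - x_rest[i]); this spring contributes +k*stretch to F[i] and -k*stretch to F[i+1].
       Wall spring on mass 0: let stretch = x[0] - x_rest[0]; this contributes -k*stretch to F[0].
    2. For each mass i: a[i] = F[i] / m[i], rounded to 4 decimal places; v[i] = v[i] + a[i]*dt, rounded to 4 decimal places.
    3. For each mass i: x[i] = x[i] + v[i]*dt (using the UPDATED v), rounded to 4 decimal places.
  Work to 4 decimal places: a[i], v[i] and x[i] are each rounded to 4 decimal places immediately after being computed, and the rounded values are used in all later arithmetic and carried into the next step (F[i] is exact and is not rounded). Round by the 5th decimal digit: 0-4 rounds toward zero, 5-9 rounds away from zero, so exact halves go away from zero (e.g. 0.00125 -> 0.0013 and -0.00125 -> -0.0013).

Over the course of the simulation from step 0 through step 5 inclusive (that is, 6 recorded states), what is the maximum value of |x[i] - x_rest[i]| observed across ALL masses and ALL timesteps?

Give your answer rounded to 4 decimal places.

Step 0: x=[6.0000 13.0000 16.0000 26.0000] v=[1.0000 0.0000 0.0000 0.0000]
Step 1: x=[7.5000 9.0000 23.0000 22.0000] v=[3.0000 -8.0000 14.0000 -8.0000]
Step 2: x=[3.0000 17.5000 15.0000 25.0000] v=[-9.0000 17.0000 -16.0000 6.0000]
Step 3: x=[10.0000 9.0000 19.5000 24.0000] v=[14.0000 -17.0000 9.0000 -2.0000]
Step 4: x=[6.0000 12.0000 18.0000 24.5000] v=[-8.0000 6.0000 -3.0000 1.0000]
Step 5: x=[2.0000 15.0000 17.0000 24.5000] v=[-8.0000 6.0000 -2.0000 0.0000]
Max displacement = 5.5000

Answer: 5.5000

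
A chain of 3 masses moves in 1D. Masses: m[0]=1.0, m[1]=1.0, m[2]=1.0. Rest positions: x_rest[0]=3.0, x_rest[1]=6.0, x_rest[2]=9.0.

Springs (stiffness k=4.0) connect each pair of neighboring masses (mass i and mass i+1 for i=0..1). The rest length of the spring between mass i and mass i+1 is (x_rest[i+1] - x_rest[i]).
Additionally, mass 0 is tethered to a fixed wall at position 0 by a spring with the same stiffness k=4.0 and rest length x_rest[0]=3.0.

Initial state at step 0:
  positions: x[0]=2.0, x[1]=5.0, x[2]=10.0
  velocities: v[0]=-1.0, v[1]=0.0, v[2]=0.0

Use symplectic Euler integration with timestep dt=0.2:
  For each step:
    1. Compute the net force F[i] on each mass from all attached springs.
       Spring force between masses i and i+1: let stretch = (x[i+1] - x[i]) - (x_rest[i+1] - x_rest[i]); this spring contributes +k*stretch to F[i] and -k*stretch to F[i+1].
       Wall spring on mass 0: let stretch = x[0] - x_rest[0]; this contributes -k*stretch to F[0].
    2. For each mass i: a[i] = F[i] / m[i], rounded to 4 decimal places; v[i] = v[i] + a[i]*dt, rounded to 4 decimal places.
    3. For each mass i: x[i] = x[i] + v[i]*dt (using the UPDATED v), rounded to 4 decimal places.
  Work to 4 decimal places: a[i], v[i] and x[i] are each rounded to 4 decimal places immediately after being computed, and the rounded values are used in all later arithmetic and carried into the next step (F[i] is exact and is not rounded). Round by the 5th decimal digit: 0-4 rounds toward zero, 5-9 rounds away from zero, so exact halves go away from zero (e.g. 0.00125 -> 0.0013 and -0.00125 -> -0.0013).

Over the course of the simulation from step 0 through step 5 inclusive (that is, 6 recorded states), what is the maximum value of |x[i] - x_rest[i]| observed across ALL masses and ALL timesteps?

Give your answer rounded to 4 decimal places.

Step 0: x=[2.0000 5.0000 10.0000] v=[-1.0000 0.0000 0.0000]
Step 1: x=[1.9600 5.3200 9.6800] v=[-0.2000 1.6000 -1.6000]
Step 2: x=[2.1440 5.8000 9.1424] v=[0.9200 2.4000 -2.6880]
Step 3: x=[2.5699 6.2298 8.5500] v=[2.1296 2.1491 -2.9619]
Step 4: x=[3.1702 6.4453 8.0664] v=[3.0016 1.0773 -2.4181]
Step 5: x=[3.7873 6.3961 7.8034] v=[3.0855 -0.2459 -1.3150]
Max displacement = 1.1966

Answer: 1.1966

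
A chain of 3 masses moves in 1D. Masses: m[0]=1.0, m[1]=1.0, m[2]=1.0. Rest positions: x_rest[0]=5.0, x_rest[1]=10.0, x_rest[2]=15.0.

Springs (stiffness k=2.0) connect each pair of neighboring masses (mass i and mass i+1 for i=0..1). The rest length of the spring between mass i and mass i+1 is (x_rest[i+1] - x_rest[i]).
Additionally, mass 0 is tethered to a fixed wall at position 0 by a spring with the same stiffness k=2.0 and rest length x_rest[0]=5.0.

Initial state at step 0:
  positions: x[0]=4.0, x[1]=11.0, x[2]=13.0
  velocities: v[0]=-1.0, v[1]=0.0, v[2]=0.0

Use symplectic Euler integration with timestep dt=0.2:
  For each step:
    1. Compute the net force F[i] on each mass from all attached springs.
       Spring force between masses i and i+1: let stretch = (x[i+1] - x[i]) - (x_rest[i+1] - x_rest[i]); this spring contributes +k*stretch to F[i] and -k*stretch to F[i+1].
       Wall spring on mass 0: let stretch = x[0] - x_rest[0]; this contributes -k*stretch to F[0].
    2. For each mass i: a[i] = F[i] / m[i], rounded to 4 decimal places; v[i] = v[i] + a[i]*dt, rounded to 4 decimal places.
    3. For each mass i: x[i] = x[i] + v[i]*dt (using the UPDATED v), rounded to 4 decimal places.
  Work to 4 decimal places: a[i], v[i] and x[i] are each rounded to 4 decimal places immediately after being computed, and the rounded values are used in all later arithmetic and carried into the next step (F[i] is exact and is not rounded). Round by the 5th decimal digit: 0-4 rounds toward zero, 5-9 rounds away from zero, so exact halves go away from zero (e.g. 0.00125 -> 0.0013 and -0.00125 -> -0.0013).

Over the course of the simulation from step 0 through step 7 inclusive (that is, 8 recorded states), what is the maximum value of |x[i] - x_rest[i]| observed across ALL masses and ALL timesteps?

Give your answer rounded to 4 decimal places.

Step 0: x=[4.0000 11.0000 13.0000] v=[-1.0000 0.0000 0.0000]
Step 1: x=[4.0400 10.6000 13.2400] v=[0.2000 -2.0000 1.2000]
Step 2: x=[4.2816 9.8864 13.6688] v=[1.2080 -3.5680 2.1440]
Step 3: x=[4.6291 9.0270 14.1950] v=[1.7373 -4.2970 2.6310]
Step 4: x=[4.9581 8.2292 14.7078] v=[1.6448 -3.9890 2.5638]
Step 5: x=[5.1521 7.6880 15.1023] v=[0.9700 -2.7060 1.9724]
Step 6: x=[5.1368 7.5371 15.3036] v=[-0.0765 -0.7546 1.0067]
Step 7: x=[4.9026 7.8155 15.2836] v=[-1.1711 1.3919 -0.0999]
Max displacement = 2.4629

Answer: 2.4629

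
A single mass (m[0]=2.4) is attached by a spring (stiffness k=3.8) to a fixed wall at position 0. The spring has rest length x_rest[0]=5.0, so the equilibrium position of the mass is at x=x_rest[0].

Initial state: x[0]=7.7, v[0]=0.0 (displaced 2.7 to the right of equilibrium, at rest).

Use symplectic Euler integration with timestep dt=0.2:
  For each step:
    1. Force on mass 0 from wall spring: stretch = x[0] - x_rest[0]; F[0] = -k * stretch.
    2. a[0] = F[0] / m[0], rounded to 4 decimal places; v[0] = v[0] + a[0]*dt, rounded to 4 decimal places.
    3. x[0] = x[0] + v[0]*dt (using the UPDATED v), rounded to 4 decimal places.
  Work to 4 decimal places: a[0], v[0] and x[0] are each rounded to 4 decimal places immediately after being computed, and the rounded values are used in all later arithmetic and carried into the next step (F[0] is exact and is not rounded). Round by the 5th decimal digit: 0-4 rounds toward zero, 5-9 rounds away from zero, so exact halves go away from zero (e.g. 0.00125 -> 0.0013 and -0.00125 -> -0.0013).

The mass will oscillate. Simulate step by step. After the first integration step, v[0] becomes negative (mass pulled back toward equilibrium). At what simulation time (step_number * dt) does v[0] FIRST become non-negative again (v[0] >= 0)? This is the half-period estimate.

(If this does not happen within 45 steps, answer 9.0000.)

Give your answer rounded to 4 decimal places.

Answer: 2.6000

Derivation:
Step 0: x=[7.7000] v=[0.0000]
Step 1: x=[7.5290] v=[-0.8550]
Step 2: x=[7.1978] v=[-1.6559]
Step 3: x=[6.7274] v=[-2.3519]
Step 4: x=[6.1476] v=[-2.8989]
Step 5: x=[5.4951] v=[-3.2623]
Step 6: x=[4.8113] v=[-3.4191]
Step 7: x=[4.1394] v=[-3.3593]
Step 8: x=[3.5220] v=[-3.0868]
Step 9: x=[2.9982] v=[-2.6188]
Step 10: x=[2.6012] v=[-1.9849]
Step 11: x=[2.3561] v=[-1.2253]
Step 12: x=[2.2785] v=[-0.3881]
Step 13: x=[2.3732] v=[0.4737]
First v>=0 after going negative at step 13, time=2.6000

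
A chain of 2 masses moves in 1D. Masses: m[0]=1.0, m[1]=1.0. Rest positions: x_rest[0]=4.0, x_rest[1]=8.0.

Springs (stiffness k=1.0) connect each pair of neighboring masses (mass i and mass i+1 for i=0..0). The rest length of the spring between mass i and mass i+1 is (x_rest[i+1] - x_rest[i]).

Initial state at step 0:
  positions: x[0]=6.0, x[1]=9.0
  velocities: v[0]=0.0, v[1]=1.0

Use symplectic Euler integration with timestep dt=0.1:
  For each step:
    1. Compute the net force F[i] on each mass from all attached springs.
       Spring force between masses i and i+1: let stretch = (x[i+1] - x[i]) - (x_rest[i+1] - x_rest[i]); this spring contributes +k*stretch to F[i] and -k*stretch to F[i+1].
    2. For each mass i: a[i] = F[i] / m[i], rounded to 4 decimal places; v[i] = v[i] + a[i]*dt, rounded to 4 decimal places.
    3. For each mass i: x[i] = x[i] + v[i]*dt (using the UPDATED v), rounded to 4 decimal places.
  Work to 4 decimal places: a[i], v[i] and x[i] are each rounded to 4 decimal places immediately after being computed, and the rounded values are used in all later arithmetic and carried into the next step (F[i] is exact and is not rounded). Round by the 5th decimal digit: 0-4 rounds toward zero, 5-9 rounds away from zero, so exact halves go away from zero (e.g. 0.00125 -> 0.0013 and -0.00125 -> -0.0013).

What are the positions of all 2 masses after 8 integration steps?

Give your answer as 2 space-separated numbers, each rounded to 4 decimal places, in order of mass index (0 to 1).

Answer: 5.7593 10.0407

Derivation:
Step 0: x=[6.0000 9.0000] v=[0.0000 1.0000]
Step 1: x=[5.9900 9.1100] v=[-0.1000 1.1000]
Step 2: x=[5.9712 9.2288] v=[-0.1880 1.1880]
Step 3: x=[5.9450 9.3550] v=[-0.2622 1.2622]
Step 4: x=[5.9129 9.4871] v=[-0.3212 1.3212]
Step 5: x=[5.8765 9.6235] v=[-0.3638 1.3638]
Step 6: x=[5.8376 9.7624] v=[-0.3891 1.3891]
Step 7: x=[5.7979 9.9021] v=[-0.3966 1.3966]
Step 8: x=[5.7593 10.0407] v=[-0.3862 1.3862]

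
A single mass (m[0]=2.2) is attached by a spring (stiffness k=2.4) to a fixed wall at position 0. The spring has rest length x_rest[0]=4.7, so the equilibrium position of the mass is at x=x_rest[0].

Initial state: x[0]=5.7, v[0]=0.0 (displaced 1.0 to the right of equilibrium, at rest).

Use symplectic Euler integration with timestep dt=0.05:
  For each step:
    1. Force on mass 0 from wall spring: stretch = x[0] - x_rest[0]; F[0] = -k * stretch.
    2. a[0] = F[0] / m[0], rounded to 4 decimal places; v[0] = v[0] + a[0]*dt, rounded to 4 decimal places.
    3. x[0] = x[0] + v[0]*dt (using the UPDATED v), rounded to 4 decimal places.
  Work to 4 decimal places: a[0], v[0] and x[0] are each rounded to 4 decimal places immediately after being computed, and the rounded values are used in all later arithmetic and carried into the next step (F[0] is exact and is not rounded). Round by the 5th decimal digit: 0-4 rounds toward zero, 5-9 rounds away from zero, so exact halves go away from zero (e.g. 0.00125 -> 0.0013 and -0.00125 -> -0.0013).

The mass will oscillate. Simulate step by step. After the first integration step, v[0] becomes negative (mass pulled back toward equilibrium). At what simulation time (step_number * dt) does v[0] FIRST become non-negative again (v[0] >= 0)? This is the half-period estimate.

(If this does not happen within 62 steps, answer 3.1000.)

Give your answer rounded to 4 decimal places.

Step 0: x=[5.7000] v=[0.0000]
Step 1: x=[5.6973] v=[-0.0545]
Step 2: x=[5.6919] v=[-0.1089]
Step 3: x=[5.6838] v=[-0.1630]
Step 4: x=[5.6730] v=[-0.2167]
Step 5: x=[5.6595] v=[-0.2698]
Step 6: x=[5.6434] v=[-0.3221]
Step 7: x=[5.6247] v=[-0.3736]
Step 8: x=[5.6035] v=[-0.4240]
Step 9: x=[5.5798] v=[-0.4733]
Step 10: x=[5.5537] v=[-0.5213]
Step 11: x=[5.5253] v=[-0.5679]
Step 12: x=[5.4947] v=[-0.6129]
Step 13: x=[5.4619] v=[-0.6562]
Step 14: x=[5.4270] v=[-0.6978]
Step 15: x=[5.3901] v=[-0.7375]
Step 16: x=[5.3513] v=[-0.7751]
Step 17: x=[5.3108] v=[-0.8106]
Step 18: x=[5.2686] v=[-0.8439]
Step 19: x=[5.2249] v=[-0.8749]
Step 20: x=[5.1797] v=[-0.9035]
Step 21: x=[5.1332] v=[-0.9297]
Step 22: x=[5.0855] v=[-0.9533]
Step 23: x=[5.0368] v=[-0.9743]
Step 24: x=[4.9872] v=[-0.9927]
Step 25: x=[4.9368] v=[-1.0084]
Step 26: x=[4.8857] v=[-1.0213]
Step 27: x=[4.8341] v=[-1.0314]
Step 28: x=[4.7822] v=[-1.0387]
Step 29: x=[4.7300] v=[-1.0432]
Step 30: x=[4.6778] v=[-1.0448]
Step 31: x=[4.6256] v=[-1.0436]
Step 32: x=[4.5736] v=[-1.0395]
Step 33: x=[4.5220] v=[-1.0326]
Step 34: x=[4.4709] v=[-1.0229]
Step 35: x=[4.4204] v=[-1.0104]
Step 36: x=[4.3706] v=[-0.9952]
Step 37: x=[4.3217] v=[-0.9772]
Step 38: x=[4.2739] v=[-0.9566]
Step 39: x=[4.2272] v=[-0.9334]
Step 40: x=[4.1818] v=[-0.9076]
Step 41: x=[4.1378] v=[-0.8793]
Step 42: x=[4.0954] v=[-0.8486]
Step 43: x=[4.0546] v=[-0.8156]
Step 44: x=[4.0156] v=[-0.7804]
Step 45: x=[3.9784] v=[-0.7431]
Step 46: x=[3.9432] v=[-0.7037]
Step 47: x=[3.9101] v=[-0.6624]
Step 48: x=[3.8791] v=[-0.6193]
Step 49: x=[3.8504] v=[-0.5745]
Step 50: x=[3.8240] v=[-0.5282]
Step 51: x=[3.8000] v=[-0.4804]
Step 52: x=[3.7784] v=[-0.4313]
Step 53: x=[3.7594] v=[-0.3810]
Step 54: x=[3.7429] v=[-0.3297]
Step 55: x=[3.7290] v=[-0.2775]
Step 56: x=[3.7178] v=[-0.2245]
Step 57: x=[3.7093] v=[-0.1709]
Step 58: x=[3.7035] v=[-0.1169]
Step 59: x=[3.7004] v=[-0.0625]
Step 60: x=[3.7000] v=[-0.0080]
Step 61: x=[3.7023] v=[0.0465]
First v>=0 after going negative at step 61, time=3.0500

Answer: 3.0500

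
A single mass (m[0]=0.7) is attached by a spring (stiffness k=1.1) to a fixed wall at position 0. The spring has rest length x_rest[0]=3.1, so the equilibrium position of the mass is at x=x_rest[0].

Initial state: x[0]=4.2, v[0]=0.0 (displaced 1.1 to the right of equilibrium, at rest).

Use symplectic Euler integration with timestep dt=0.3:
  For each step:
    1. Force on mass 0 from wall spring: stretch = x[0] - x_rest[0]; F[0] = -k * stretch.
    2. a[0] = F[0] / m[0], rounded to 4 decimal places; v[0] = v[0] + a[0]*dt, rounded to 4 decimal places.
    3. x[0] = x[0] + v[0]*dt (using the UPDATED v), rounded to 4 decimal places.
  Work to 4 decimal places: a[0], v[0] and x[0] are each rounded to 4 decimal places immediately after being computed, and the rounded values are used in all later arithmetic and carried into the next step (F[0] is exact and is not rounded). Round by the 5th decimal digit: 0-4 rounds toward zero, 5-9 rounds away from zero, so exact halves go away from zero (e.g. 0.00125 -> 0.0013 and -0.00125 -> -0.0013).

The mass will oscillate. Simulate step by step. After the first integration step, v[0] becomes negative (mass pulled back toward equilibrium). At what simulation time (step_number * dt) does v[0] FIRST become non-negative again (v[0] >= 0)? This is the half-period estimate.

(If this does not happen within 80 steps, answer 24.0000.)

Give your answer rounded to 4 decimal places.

Step 0: x=[4.2000] v=[0.0000]
Step 1: x=[4.0444] v=[-0.5186]
Step 2: x=[3.7553] v=[-0.9638]
Step 3: x=[3.3735] v=[-1.2727]
Step 4: x=[2.9530] v=[-1.4016]
Step 5: x=[2.5533] v=[-1.3323]
Step 6: x=[2.2309] v=[-1.0746]
Step 7: x=[2.0314] v=[-0.6649]
Step 8: x=[1.9831] v=[-0.1611]
Step 9: x=[2.0927] v=[0.3654]
First v>=0 after going negative at step 9, time=2.7000

Answer: 2.7000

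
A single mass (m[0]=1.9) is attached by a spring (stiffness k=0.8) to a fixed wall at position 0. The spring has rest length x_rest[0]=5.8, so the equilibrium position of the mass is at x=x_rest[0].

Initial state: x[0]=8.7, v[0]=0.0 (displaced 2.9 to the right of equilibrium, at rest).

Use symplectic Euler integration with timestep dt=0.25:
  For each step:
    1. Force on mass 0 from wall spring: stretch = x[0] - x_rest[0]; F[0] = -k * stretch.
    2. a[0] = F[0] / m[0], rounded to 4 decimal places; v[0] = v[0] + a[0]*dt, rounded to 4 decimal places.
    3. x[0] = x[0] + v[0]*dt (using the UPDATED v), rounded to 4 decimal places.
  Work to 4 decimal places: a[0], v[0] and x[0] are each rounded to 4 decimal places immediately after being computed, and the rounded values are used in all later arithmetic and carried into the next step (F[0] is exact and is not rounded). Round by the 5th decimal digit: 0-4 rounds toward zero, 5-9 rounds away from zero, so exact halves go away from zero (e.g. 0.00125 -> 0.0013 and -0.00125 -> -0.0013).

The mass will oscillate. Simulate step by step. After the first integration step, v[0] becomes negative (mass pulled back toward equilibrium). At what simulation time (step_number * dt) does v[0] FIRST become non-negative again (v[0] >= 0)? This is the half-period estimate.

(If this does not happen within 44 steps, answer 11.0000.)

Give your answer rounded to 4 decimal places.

Answer: 5.0000

Derivation:
Step 0: x=[8.7000] v=[0.0000]
Step 1: x=[8.6237] v=[-0.3053]
Step 2: x=[8.4731] v=[-0.6025]
Step 3: x=[8.2521] v=[-0.8839]
Step 4: x=[7.9666] v=[-1.1420]
Step 5: x=[7.6241] v=[-1.3701]
Step 6: x=[7.2336] v=[-1.5621]
Step 7: x=[6.8054] v=[-1.7130]
Step 8: x=[6.3507] v=[-1.8188]
Step 9: x=[5.8815] v=[-1.8768]
Step 10: x=[5.4102] v=[-1.8854]
Step 11: x=[4.9491] v=[-1.8444]
Step 12: x=[4.5104] v=[-1.7548]
Step 13: x=[4.1056] v=[-1.6191]
Step 14: x=[3.7454] v=[-1.4408]
Step 15: x=[3.4393] v=[-1.2245]
Step 16: x=[3.1953] v=[-0.9760]
Step 17: x=[3.0199] v=[-0.7018]
Step 18: x=[2.9176] v=[-0.4092]
Step 19: x=[2.8912] v=[-0.1058]
Step 20: x=[2.9413] v=[0.2004]
First v>=0 after going negative at step 20, time=5.0000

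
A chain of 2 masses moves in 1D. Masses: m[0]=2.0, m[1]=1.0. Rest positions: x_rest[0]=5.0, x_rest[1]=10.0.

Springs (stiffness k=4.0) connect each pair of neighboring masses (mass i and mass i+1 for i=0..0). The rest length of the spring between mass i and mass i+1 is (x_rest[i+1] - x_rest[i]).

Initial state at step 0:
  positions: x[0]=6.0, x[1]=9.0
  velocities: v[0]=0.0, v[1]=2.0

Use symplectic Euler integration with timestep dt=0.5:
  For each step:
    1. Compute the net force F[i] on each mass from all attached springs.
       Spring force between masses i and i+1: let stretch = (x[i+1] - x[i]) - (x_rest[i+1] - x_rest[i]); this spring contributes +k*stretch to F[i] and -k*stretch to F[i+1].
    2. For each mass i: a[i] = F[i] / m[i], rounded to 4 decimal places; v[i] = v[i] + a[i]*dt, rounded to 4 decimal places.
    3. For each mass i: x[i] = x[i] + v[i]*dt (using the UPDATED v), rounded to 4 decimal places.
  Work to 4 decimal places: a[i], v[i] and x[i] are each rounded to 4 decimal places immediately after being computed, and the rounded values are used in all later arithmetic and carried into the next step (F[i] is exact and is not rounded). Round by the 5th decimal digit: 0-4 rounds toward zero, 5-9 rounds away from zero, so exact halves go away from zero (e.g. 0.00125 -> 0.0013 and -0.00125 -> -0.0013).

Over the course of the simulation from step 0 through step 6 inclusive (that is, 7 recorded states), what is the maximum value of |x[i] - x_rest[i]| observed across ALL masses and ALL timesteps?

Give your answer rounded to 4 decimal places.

Answer: 4.1250

Derivation:
Step 0: x=[6.0000 9.0000] v=[0.0000 2.0000]
Step 1: x=[5.0000 12.0000] v=[-2.0000 6.0000]
Step 2: x=[5.0000 13.0000] v=[0.0000 2.0000]
Step 3: x=[6.5000 11.0000] v=[3.0000 -4.0000]
Step 4: x=[7.7500 9.5000] v=[2.5000 -3.0000]
Step 5: x=[7.3750 11.2500] v=[-0.7500 3.5000]
Step 6: x=[6.4375 14.1250] v=[-1.8750 5.7500]
Max displacement = 4.1250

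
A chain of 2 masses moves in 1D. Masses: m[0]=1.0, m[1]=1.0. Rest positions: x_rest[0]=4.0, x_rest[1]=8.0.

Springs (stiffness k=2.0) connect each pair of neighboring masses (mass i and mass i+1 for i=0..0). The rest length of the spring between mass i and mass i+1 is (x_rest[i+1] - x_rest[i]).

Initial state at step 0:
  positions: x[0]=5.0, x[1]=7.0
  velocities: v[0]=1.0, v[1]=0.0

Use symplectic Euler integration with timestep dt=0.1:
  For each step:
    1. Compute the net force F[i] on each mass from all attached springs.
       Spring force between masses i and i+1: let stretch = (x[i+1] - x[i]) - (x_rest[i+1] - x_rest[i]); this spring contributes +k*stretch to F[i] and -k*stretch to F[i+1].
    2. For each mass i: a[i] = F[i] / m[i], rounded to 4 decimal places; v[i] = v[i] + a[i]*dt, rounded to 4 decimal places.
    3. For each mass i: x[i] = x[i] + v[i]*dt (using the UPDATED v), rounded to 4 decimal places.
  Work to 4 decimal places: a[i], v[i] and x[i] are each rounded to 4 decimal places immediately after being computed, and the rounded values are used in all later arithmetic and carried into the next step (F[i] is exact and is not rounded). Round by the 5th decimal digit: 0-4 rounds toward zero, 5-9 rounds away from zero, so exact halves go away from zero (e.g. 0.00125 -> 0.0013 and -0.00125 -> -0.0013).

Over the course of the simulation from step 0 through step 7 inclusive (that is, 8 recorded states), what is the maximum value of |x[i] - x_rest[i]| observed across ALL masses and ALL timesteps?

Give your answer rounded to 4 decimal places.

Answer: 1.0796

Derivation:
Step 0: x=[5.0000 7.0000] v=[1.0000 0.0000]
Step 1: x=[5.0600 7.0400] v=[0.6000 0.4000]
Step 2: x=[5.0796 7.1204] v=[0.1960 0.8040]
Step 3: x=[5.0600 7.2400] v=[-0.1958 1.1958]
Step 4: x=[5.0040 7.3960] v=[-0.5598 1.5598]
Step 5: x=[4.9159 7.5841] v=[-0.8814 1.8814]
Step 6: x=[4.8011 7.7989] v=[-1.1478 2.1478]
Step 7: x=[4.6663 8.0337] v=[-1.3482 2.3482]
Max displacement = 1.0796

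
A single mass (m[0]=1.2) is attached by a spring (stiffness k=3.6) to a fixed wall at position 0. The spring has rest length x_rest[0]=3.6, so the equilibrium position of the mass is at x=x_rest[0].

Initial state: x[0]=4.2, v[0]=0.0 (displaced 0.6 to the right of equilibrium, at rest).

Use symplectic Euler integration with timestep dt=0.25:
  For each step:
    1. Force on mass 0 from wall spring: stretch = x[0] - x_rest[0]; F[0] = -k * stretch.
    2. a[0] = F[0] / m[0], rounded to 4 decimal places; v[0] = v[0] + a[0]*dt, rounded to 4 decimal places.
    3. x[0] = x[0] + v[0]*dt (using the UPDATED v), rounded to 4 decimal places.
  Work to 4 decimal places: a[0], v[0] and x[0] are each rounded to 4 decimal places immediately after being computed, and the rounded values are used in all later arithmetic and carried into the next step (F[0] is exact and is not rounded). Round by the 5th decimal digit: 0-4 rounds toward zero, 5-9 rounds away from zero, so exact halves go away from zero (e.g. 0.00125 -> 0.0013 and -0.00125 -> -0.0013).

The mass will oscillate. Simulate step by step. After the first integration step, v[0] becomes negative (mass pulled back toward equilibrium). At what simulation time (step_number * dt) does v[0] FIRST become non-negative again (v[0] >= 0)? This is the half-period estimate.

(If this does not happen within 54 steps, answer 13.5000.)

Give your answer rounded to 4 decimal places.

Step 0: x=[4.2000] v=[0.0000]
Step 1: x=[4.0875] v=[-0.4500]
Step 2: x=[3.8836] v=[-0.8156]
Step 3: x=[3.6265] v=[-1.0283]
Step 4: x=[3.3645] v=[-1.0482]
Step 5: x=[3.1466] v=[-0.8716]
Step 6: x=[3.0137] v=[-0.5316]
Step 7: x=[2.9907] v=[-0.0919]
Step 8: x=[3.0820] v=[0.3651]
First v>=0 after going negative at step 8, time=2.0000

Answer: 2.0000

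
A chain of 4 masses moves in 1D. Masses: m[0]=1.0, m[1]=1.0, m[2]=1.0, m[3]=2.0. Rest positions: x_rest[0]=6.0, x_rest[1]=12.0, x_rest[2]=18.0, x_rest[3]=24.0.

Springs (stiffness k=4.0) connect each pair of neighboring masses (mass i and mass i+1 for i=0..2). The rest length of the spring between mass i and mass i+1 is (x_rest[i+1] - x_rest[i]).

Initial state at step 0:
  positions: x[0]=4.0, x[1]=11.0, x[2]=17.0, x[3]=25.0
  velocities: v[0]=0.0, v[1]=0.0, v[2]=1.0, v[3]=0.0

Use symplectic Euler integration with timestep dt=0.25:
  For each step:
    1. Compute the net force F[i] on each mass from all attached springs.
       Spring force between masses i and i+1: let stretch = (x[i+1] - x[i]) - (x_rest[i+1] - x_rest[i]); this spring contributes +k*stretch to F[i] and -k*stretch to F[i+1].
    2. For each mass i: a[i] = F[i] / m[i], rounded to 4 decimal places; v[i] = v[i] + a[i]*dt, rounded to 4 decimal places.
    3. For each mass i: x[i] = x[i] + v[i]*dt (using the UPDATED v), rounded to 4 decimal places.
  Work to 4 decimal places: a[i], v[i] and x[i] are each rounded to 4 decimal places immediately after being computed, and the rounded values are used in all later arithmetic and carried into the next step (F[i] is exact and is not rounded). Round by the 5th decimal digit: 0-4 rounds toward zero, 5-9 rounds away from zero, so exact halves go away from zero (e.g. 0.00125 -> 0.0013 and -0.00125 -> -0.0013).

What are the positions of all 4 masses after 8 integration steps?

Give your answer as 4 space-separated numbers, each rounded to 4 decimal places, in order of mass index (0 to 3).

Answer: 7.9821 12.3868 17.6421 22.9946

Derivation:
Step 0: x=[4.0000 11.0000 17.0000 25.0000] v=[0.0000 0.0000 1.0000 0.0000]
Step 1: x=[4.2500 10.7500 17.7500 24.7500] v=[1.0000 -1.0000 3.0000 -1.0000]
Step 2: x=[4.6250 10.6250 18.5000 24.3750] v=[1.5000 -0.5000 3.0000 -1.5000]
Step 3: x=[5.0000 10.9688 18.7500 24.0156] v=[1.5000 1.3750 1.0000 -1.4375]
Step 4: x=[5.3672 11.7657 18.3711 23.7480] v=[1.4688 3.1874 -1.5156 -1.0703]
Step 5: x=[5.8340 12.6143 17.6851 23.5583] v=[1.8673 3.3943 -2.7441 -0.7588]
Step 6: x=[6.4959 13.0355 17.1997 23.3845] v=[2.6476 1.6848 -1.9417 -0.6954]
Step 7: x=[7.2927 12.8629 17.2194 23.1876] v=[3.1872 -0.6906 0.0789 -0.7878]
Step 8: x=[7.9821 12.3868 17.6421 22.9946] v=[2.7574 -1.9043 1.6906 -0.7719]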